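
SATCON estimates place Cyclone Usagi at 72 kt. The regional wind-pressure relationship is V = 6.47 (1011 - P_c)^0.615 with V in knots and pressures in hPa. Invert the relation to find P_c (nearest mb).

961 mb

ΔP = (V / 6.47)^(1/0.615) = (72/6.47)^1.626.
72/6.47 = 11.128; 11.128^1.626 ≈ 50.29 mb.
P_c = 1011 − 50.29 = 960.71 ≈ 961 mb.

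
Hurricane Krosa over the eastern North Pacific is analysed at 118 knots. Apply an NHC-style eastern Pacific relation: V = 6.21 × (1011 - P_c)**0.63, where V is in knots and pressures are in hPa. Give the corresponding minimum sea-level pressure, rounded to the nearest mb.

ΔP = (V / 6.21)^(1/0.63) = (118/6.21)^1.587.
118/6.21 = 19.002; 19.002^1.587 ≈ 107.11 mb.
P_c = 1011 − 107.11 = 903.89 ≈ 904 mb.

904 mb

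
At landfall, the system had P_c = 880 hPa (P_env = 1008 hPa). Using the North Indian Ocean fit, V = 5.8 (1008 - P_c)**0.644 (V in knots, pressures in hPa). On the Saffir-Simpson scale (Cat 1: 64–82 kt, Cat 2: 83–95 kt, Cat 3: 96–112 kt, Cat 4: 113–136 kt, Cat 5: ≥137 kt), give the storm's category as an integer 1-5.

4

ΔP = 1008 − 880 = 128 hPa.
V ≈ 5.8 × 128^0.644 = 5.8 × 22.75 ≈ 132 kt.
132 kt falls in the Category 4 band.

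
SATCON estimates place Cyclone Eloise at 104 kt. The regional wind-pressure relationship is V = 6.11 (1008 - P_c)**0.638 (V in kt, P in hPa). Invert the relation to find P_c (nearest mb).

ΔP = (V / 6.11)^(1/0.638) = (104/6.11)^1.567.
104/6.11 = 17.021; 17.021^1.567 ≈ 85.01 mb.
P_c = 1008 − 85.01 = 922.99 ≈ 923 mb.

923 mb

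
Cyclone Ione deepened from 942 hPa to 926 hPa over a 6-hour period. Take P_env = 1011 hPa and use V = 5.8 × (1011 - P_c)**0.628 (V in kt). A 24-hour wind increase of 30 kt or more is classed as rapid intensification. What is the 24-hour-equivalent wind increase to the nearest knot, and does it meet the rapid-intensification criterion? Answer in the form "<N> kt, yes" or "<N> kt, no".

46 kt, yes

V₁: ΔP = 69, V ≈ 5.8 × 69^0.628 ≈ 82.84 kt.
V₂: ΔP = 85, V ≈ 5.8 × 85^0.628 ≈ 94.43 kt.
ΔV over 6 h = 11.59 kt → 24 h equivalent = 11.59 × 24/6 ≈ 46.36 kt.
46 kt ≥ 30 kt ⇒ rapid intensification.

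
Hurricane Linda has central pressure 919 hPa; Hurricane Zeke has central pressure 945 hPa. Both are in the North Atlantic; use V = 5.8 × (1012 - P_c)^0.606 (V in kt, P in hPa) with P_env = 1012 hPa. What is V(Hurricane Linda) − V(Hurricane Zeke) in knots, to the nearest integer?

16 kt

Hurricane Linda: ΔP = 93; V ≈ 5.8 × 93^0.606 ≈ 90.43 kt.
Hurricane Zeke: ΔP = 67; V ≈ 5.8 × 67^0.606 ≈ 74.14 kt.
Difference ≈ 90.43 − 74.14 = 16.29 → 16 kt.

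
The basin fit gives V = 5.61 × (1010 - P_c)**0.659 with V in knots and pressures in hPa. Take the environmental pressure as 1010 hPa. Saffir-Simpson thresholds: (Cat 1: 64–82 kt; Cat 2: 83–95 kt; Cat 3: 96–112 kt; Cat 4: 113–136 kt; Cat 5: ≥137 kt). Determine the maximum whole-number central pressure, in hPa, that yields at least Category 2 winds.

950 hPa

Category 2 begins at V = 83 kt.
Required ΔP = (83/5.61)^(1/0.659) = 14.795^1.517 ≈ 59.65 hPa.
P_c ≤ 1010 − 59.65 = 950.35, so the highest integer P_c is 950 hPa.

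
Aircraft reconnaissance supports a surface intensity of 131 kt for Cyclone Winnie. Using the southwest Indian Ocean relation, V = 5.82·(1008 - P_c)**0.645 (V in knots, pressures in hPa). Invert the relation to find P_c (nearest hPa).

883 hPa

ΔP = (V / 5.82)^(1/0.645) = (131/5.82)^1.550.
131/5.82 = 22.509; 22.509^1.550 ≈ 124.93 hPa.
P_c = 1008 − 124.93 = 883.07 ≈ 883 hPa.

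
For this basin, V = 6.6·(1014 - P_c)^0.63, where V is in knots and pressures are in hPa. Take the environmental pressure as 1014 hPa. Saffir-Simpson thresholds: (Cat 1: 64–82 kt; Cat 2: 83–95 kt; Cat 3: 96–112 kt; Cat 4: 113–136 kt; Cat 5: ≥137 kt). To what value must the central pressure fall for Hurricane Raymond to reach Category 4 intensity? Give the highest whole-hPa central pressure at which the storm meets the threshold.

923 hPa

Category 4 begins at V = 113 kt.
Required ΔP = (113/6.6)^(1/0.63) = 17.121^1.587 ≈ 90.78 hPa.
P_c ≤ 1014 − 90.78 = 923.22, so the highest integer P_c is 923 hPa.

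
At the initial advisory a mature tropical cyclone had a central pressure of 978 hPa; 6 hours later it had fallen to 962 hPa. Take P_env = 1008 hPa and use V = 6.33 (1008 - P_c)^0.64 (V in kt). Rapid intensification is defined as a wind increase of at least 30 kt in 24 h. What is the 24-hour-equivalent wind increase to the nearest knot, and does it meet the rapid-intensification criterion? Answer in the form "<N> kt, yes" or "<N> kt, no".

V₁: ΔP = 30, V ≈ 6.33 × 30^0.64 ≈ 55.82 kt.
V₂: ΔP = 46, V ≈ 6.33 × 46^0.64 ≈ 73.38 kt.
ΔV over 6 h = 17.56 kt → 24 h equivalent = 17.56 × 24/6 ≈ 70.24 kt.
70 kt ≥ 30 kt ⇒ rapid intensification.

70 kt, yes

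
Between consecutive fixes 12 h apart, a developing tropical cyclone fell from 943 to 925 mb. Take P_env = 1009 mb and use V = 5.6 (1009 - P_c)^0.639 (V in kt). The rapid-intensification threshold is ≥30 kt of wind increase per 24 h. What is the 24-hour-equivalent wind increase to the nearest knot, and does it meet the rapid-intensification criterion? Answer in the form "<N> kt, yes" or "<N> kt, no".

V₁: ΔP = 66, V ≈ 5.6 × 66^0.639 ≈ 81.45 kt.
V₂: ΔP = 84, V ≈ 5.6 × 84^0.639 ≈ 95.02 kt.
ΔV over 12 h = 13.57 kt → 24 h equivalent = 13.57 × 24/12 ≈ 27.14 kt.
27 kt < 30 kt ⇒ not rapid intensification.

27 kt, no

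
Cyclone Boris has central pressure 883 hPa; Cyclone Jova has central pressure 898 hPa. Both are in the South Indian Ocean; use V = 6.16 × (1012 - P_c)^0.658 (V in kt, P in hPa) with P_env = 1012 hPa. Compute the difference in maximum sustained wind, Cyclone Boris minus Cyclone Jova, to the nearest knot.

Cyclone Boris: ΔP = 129; V ≈ 6.16 × 129^0.658 ≈ 150.78 kt.
Cyclone Jova: ΔP = 114; V ≈ 6.16 × 114^0.658 ≈ 139.00 kt.
Difference ≈ 150.78 − 139.00 = 11.78 → 12 kt.

12 kt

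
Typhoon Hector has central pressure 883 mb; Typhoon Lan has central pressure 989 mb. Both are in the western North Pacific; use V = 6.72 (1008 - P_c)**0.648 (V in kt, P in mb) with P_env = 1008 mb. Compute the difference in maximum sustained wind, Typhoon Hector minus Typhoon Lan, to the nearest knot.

108 kt

Typhoon Hector: ΔP = 125; V ≈ 6.72 × 125^0.648 ≈ 153.52 kt.
Typhoon Lan: ΔP = 19; V ≈ 6.72 × 19^0.648 ≈ 45.29 kt.
Difference ≈ 153.52 − 45.29 = 108.23 → 108 kt.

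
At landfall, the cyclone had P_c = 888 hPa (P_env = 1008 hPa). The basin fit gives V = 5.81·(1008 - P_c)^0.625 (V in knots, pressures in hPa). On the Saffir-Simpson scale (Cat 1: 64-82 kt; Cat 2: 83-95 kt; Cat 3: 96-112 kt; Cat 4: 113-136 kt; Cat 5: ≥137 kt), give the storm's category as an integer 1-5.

ΔP = 1008 − 888 = 120 hPa.
V ≈ 5.81 × 120^0.625 = 5.81 × 19.93 ≈ 116 kt.
116 kt falls in the Category 4 band.

4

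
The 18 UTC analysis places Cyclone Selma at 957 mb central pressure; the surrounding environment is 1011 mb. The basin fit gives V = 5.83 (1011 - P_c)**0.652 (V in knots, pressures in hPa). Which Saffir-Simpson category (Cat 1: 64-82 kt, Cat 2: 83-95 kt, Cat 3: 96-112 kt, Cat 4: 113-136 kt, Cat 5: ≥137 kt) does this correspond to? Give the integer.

ΔP = 1011 − 957 = 54 mb.
V ≈ 5.83 × 54^0.652 = 5.83 × 13.47 ≈ 79 kt.
79 kt falls in the Category 1 band.

1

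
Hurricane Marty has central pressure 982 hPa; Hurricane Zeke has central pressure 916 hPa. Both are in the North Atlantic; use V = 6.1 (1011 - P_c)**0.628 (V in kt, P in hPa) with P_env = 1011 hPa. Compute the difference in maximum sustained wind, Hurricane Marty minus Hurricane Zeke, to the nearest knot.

-56 kt

Hurricane Marty: ΔP = 29; V ≈ 6.1 × 29^0.628 ≈ 50.55 kt.
Hurricane Zeke: ΔP = 95; V ≈ 6.1 × 95^0.628 ≈ 106.50 kt.
Difference ≈ 50.55 − 106.50 = -55.95 → -56 kt.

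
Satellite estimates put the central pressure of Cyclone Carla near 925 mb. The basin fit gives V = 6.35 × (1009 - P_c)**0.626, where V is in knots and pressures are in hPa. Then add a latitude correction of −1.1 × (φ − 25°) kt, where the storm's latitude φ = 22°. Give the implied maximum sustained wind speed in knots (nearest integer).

105 kt

ΔP = 1009 − 925 = 84 mb.
84^0.626 ≈ 16.018.
V ≈ 6.35 × 16.018 ≈ 101.7 kt.
Latitude correction: −1.1 × (22 − 25) = 3.3 kt.
Corrected V ≈ 105 kt → 105 kt.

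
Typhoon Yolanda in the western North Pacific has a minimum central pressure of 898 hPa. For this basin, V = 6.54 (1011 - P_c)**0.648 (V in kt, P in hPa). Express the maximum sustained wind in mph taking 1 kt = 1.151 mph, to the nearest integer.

ΔP = 1011 − 898 = 113 hPa.
V ≈ 6.54 × 113^0.648 = 6.54 × 21.399 ≈ 139.950 kt.
139.950 × 1.151 ≈ 161.08 mph → 161 mph.

161 mph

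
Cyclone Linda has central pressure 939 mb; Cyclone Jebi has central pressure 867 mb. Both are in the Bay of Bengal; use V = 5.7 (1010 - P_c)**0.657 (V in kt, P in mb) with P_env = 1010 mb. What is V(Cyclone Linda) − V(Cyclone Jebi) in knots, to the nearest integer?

Cyclone Linda: ΔP = 71; V ≈ 5.7 × 71^0.657 ≈ 93.79 kt.
Cyclone Jebi: ΔP = 143; V ≈ 5.7 × 143^0.657 ≈ 148.57 kt.
Difference ≈ 93.79 − 148.57 = -54.78 → -55 kt.

-55 kt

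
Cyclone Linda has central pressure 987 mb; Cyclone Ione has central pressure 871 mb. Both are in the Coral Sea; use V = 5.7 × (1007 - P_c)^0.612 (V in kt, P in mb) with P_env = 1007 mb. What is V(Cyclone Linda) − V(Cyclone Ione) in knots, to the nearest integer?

-80 kt

Cyclone Linda: ΔP = 20; V ≈ 5.7 × 20^0.612 ≈ 35.65 kt.
Cyclone Ione: ΔP = 136; V ≈ 5.7 × 136^0.612 ≈ 115.24 kt.
Difference ≈ 35.65 − 115.24 = -79.59 → -80 kt.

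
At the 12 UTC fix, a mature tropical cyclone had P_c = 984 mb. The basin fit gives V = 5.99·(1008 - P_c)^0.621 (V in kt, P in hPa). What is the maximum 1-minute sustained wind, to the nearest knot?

43 kt

ΔP = 1008 − 984 = 24 mb.
24^0.621 ≈ 7.196.
V ≈ 5.99 × 7.196 ≈ 43.1 kt.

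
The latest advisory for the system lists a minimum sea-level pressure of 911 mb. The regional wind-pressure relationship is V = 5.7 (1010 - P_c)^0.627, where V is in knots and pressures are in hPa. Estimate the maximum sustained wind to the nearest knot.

102 kt

ΔP = 1010 − 911 = 99 mb.
99^0.627 ≈ 17.835.
V ≈ 5.7 × 17.835 ≈ 101.7 kt.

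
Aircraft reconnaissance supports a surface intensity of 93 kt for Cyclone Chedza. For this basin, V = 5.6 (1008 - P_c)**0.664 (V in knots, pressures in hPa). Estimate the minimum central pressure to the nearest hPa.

939 hPa

ΔP = (V / 5.6)^(1/0.664) = (93/5.6)^1.506.
93/5.6 = 16.607; 16.607^1.506 ≈ 68.83 hPa.
P_c = 1008 − 68.83 = 939.17 ≈ 939 hPa.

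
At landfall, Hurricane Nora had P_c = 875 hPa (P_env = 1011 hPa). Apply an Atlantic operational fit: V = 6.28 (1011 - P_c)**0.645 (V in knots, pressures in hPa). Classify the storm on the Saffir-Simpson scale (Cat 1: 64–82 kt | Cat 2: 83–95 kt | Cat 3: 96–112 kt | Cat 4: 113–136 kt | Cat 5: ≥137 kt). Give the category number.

ΔP = 1011 − 875 = 136 hPa.
V ≈ 6.28 × 136^0.645 = 6.28 × 23.78 ≈ 149 kt.
149 kt falls in the Category 5 band.

5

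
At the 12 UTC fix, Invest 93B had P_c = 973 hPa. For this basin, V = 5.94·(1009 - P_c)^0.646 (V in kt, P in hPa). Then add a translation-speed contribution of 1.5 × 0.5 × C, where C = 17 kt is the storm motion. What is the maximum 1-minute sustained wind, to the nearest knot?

73 kt

ΔP = 1009 − 973 = 36 hPa.
36^0.646 ≈ 10.124.
V ≈ 5.94 × 10.124 ≈ 60.1 kt.
Translation term: 1.5 × 0.5 × 17 = 12.75 kt.
Corrected V ≈ 72.85 kt → 73 kt.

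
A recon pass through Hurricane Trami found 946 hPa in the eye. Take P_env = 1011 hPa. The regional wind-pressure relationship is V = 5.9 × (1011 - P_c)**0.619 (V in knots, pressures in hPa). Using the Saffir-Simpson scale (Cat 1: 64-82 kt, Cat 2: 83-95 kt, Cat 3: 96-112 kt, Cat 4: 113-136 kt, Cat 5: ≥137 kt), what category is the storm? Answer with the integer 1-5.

1

ΔP = 1011 − 946 = 65 hPa.
V ≈ 5.9 × 65^0.619 = 5.9 × 13.25 ≈ 78 kt.
78 kt falls in the Category 1 band.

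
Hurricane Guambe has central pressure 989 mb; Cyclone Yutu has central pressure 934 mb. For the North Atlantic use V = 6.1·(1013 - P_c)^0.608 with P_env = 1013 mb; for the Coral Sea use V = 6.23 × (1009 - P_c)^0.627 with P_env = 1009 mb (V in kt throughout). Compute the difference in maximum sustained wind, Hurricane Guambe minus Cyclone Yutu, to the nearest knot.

Hurricane Guambe: ΔP = 24; V ≈ 6.1 × 24^0.608 ≈ 42.12 kt.
Cyclone Yutu: ΔP = 75; V ≈ 6.23 × 75^0.627 ≈ 93.36 kt.
Difference ≈ 42.12 − 93.36 = -51.24 → -51 kt.

-51 kt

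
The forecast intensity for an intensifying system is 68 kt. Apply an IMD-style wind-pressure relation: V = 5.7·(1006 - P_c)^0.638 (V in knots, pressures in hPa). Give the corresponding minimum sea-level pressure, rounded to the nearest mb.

957 mb

ΔP = (V / 5.7)^(1/0.638) = (68/5.7)^1.567.
68/5.7 = 11.930; 11.930^1.567 ≈ 48.70 mb.
P_c = 1006 − 48.70 = 957.30 ≈ 957 mb.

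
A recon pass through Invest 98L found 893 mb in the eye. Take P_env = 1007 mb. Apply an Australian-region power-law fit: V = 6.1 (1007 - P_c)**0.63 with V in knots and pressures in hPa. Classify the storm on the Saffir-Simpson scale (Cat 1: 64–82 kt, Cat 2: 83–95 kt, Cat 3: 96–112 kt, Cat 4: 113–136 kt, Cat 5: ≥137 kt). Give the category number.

4

ΔP = 1007 − 893 = 114 mb.
V ≈ 6.1 × 114^0.63 = 6.1 × 19.76 ≈ 121 kt.
121 kt falls in the Category 4 band.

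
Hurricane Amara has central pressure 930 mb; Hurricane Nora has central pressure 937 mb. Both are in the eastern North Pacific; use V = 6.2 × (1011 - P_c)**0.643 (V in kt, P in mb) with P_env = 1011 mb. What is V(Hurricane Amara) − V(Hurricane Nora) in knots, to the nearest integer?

Hurricane Amara: ΔP = 81; V ≈ 6.2 × 81^0.643 ≈ 104.60 kt.
Hurricane Nora: ΔP = 74; V ≈ 6.2 × 74^0.643 ≈ 98.70 kt.
Difference ≈ 104.60 − 98.70 = 5.90 → 6 kt.

6 kt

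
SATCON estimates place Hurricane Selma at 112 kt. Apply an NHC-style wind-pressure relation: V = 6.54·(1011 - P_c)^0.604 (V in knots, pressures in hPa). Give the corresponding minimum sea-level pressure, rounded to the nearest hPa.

901 hPa

ΔP = (V / 6.54)^(1/0.604) = (112/6.54)^1.656.
112/6.54 = 17.125; 17.125^1.656 ≈ 110.27 hPa.
P_c = 1011 − 110.27 = 900.73 ≈ 901 hPa.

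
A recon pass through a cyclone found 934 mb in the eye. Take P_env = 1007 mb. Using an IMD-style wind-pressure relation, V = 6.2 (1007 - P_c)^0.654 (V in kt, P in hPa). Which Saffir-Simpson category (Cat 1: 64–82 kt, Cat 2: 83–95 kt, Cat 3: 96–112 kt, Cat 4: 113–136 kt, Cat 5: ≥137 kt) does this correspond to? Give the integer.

ΔP = 1007 − 934 = 73 mb.
V ≈ 6.2 × 73^0.654 = 6.2 × 16.54 ≈ 103 kt.
103 kt falls in the Category 3 band.

3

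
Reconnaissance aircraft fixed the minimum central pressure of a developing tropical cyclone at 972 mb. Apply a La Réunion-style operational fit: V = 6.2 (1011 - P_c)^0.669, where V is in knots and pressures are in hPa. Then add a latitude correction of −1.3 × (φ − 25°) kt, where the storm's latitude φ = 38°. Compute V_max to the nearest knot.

ΔP = 1011 − 972 = 39 mb.
39^0.669 ≈ 11.599.
V ≈ 6.2 × 11.599 ≈ 71.9 kt.
Latitude correction: −1.3 × (38 − 25) = -16.9 kt.
Corrected V ≈ 55 kt → 55 kt.

55 kt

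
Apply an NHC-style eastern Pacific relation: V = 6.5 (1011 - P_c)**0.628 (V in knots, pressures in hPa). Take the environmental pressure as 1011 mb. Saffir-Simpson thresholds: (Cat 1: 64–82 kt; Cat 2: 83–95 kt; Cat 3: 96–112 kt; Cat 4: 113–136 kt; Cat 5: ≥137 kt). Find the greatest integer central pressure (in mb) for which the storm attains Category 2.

953 mb

Category 2 begins at V = 83 kt.
Required ΔP = (83/6.5)^(1/0.628) = 12.769^1.592 ≈ 57.73 mb.
P_c ≤ 1011 − 57.73 = 953.27, so the highest integer P_c is 953 mb.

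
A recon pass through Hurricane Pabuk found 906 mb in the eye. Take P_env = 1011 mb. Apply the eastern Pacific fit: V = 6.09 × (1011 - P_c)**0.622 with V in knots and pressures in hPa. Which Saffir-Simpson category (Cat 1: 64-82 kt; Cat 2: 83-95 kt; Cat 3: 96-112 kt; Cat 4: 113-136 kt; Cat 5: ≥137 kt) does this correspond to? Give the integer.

ΔP = 1011 − 906 = 105 mb.
V ≈ 6.09 × 105^0.622 = 6.09 × 18.08 ≈ 110 kt.
110 kt falls in the Category 3 band.

3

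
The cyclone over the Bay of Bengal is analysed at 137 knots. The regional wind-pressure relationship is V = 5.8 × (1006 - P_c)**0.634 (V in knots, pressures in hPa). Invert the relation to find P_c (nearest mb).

859 mb

ΔP = (V / 5.8)^(1/0.634) = (137/5.8)^1.577.
137/5.8 = 23.621; 23.621^1.577 ≈ 146.58 mb.
P_c = 1006 − 146.58 = 859.42 ≈ 859 mb.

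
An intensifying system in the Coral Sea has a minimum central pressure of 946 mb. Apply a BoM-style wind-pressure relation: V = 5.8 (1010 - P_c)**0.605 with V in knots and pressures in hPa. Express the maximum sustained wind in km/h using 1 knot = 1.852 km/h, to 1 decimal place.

ΔP = 1010 − 946 = 64 mb.
V ≈ 5.8 × 64^0.605 = 5.8 × 12.381 ≈ 71.807 kt.
71.807 × 1.852 ≈ 132.99 km/h → 133.0 km/h.

133.0 km/h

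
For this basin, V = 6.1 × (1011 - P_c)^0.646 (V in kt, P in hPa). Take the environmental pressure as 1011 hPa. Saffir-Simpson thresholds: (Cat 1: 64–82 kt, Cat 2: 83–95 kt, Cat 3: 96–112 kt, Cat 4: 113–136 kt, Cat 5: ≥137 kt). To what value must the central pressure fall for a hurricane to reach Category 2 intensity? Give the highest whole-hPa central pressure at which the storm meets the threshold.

Category 2 begins at V = 83 kt.
Required ΔP = (83/6.1)^(1/0.646) = 13.607^1.548 ≈ 56.89 hPa.
P_c ≤ 1011 − 56.89 = 954.11, so the highest integer P_c is 954 hPa.

954 hPa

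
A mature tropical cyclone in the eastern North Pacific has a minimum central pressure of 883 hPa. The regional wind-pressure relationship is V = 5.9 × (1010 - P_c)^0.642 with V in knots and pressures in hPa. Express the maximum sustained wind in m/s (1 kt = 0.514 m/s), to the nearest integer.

68 m/s

ΔP = 1010 − 883 = 127 hPa.
V ≈ 5.9 × 127^0.642 = 5.9 × 22.420 ≈ 132.280 kt.
132.280 × 0.514 ≈ 67.99 m/s → 68 m/s.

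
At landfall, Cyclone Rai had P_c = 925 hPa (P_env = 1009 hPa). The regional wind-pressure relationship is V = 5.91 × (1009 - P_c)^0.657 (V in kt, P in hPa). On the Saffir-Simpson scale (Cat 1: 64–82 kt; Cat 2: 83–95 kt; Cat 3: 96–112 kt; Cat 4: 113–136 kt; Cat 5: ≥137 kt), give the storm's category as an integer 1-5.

3

ΔP = 1009 − 925 = 84 hPa.
V ≈ 5.91 × 84^0.657 = 5.91 × 18.38 ≈ 109 kt.
109 kt falls in the Category 3 band.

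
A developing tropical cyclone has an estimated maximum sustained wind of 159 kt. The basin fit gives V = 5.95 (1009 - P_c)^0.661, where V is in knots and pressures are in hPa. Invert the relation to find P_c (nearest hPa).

865 hPa

ΔP = (V / 5.95)^(1/0.661) = (159/5.95)^1.513.
159/5.95 = 26.723; 26.723^1.513 ≈ 144.10 hPa.
P_c = 1009 − 144.10 = 864.90 ≈ 865 hPa.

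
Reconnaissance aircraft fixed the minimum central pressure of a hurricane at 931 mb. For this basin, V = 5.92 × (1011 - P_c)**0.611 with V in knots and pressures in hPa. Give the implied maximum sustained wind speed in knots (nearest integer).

ΔP = 1011 − 931 = 80 mb.
80^0.611 ≈ 14.547.
V ≈ 5.92 × 14.547 ≈ 86.1 kt.

86 kt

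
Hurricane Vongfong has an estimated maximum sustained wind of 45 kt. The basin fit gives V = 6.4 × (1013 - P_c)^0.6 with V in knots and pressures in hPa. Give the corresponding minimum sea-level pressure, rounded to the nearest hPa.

ΔP = (V / 6.4)^(1/0.6) = (45/6.4)^1.667.
45/6.4 = 7.031; 7.031^1.667 ≈ 25.81 hPa.
P_c = 1013 − 25.81 = 987.19 ≈ 987 hPa.

987 hPa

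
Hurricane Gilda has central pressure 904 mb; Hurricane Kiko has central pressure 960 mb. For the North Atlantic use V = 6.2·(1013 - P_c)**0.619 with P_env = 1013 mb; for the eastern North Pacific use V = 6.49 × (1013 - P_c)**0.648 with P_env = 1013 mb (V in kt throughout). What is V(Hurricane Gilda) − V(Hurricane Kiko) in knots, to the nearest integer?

28 kt

Hurricane Gilda: ΔP = 109; V ≈ 6.2 × 109^0.619 ≈ 113.13 kt.
Hurricane Kiko: ΔP = 53; V ≈ 6.49 × 53^0.648 ≈ 85.03 kt.
Difference ≈ 113.13 − 85.03 = 28.10 → 28 kt.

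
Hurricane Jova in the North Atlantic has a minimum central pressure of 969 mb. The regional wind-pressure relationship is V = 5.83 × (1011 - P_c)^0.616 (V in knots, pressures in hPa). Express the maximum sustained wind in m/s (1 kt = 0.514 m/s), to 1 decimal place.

30.0 m/s

ΔP = 1011 − 969 = 42 mb.
V ≈ 5.83 × 42^0.616 = 5.83 × 9.998 ≈ 58.289 kt.
58.289 × 0.514 ≈ 29.96 m/s → 30.0 m/s.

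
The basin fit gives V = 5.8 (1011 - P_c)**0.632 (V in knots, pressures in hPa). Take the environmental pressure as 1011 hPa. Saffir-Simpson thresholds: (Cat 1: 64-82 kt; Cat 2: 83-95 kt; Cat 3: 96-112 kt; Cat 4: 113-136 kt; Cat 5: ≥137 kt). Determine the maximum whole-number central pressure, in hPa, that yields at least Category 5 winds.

Category 5 begins at V = 137 kt.
Required ΔP = (137/5.8)^(1/0.632) = 23.621^1.582 ≈ 148.91 hPa.
P_c ≤ 1011 − 148.91 = 862.09, so the highest integer P_c is 862 hPa.

862 hPa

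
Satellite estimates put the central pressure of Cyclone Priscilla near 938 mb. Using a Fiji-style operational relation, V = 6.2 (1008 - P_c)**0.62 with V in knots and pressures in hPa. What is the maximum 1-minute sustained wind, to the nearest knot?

ΔP = 1008 − 938 = 70 mb.
70^0.62 ≈ 13.930.
V ≈ 6.2 × 13.930 ≈ 86.4 kt.

86 kt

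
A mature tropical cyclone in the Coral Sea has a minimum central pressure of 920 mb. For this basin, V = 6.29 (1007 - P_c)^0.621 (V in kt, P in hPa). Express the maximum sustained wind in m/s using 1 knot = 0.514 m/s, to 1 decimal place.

ΔP = 1007 − 920 = 87 mb.
V ≈ 6.29 × 87^0.621 = 6.29 × 16.012 ≈ 100.715 kt.
100.715 × 0.514 ≈ 51.77 m/s → 51.8 m/s.

51.8 m/s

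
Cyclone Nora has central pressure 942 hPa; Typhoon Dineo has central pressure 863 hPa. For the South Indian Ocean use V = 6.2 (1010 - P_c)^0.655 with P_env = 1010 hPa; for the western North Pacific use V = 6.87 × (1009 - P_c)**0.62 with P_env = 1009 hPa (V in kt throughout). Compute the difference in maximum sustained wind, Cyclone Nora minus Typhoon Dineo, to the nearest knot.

Cyclone Nora: ΔP = 68; V ≈ 6.2 × 68^0.655 ≈ 98.33 kt.
Typhoon Dineo: ΔP = 146; V ≈ 6.87 × 146^0.62 ≈ 150.96 kt.
Difference ≈ 98.33 − 150.96 = -52.63 → -53 kt.

-53 kt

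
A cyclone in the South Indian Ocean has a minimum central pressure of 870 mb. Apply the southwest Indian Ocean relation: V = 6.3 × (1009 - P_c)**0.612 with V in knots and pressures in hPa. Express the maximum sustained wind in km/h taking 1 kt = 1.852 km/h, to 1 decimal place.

239.1 km/h

ΔP = 1009 − 870 = 139 mb.
V ≈ 6.3 × 139^0.612 = 6.3 × 20.489 ≈ 129.082 kt.
129.082 × 1.852 ≈ 239.06 km/h → 239.1 km/h.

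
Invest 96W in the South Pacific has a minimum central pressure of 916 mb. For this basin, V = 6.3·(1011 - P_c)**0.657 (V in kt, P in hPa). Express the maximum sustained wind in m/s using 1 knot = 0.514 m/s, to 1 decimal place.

64.5 m/s

ΔP = 1011 − 916 = 95 mb.
V ≈ 6.3 × 95^0.657 = 6.3 × 19.923 ≈ 125.518 kt.
125.518 × 0.514 ≈ 64.52 m/s → 64.5 m/s.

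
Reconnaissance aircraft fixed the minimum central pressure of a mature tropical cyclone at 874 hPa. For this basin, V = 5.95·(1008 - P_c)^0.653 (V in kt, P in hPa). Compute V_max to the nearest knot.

ΔP = 1008 − 874 = 134 hPa.
134^0.653 ≈ 24.491.
V ≈ 5.95 × 24.491 ≈ 145.7 kt.

146 kt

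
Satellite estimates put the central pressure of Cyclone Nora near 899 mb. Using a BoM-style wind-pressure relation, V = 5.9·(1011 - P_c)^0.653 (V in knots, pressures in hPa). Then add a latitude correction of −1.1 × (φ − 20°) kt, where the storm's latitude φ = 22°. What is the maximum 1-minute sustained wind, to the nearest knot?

ΔP = 1011 − 899 = 112 mb.
112^0.653 ≈ 21.784.
V ≈ 5.9 × 21.784 ≈ 128.5 kt.
Latitude correction: −1.1 × (22 − 20) = -2.2 kt.
Corrected V ≈ 126.3 kt → 126 kt.

126 kt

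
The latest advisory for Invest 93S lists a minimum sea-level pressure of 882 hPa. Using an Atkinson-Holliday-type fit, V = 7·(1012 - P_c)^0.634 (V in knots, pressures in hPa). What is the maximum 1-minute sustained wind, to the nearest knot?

153 kt

ΔP = 1012 − 882 = 130 hPa.
130^0.634 ≈ 21.890.
V ≈ 7 × 21.890 ≈ 153.2 kt.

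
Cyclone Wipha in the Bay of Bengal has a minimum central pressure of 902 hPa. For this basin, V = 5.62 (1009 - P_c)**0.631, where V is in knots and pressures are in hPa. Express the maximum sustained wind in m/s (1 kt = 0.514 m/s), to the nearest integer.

55 m/s

ΔP = 1009 − 902 = 107 hPa.
V ≈ 5.62 × 107^0.631 = 5.62 × 19.078 ≈ 107.220 kt.
107.220 × 0.514 ≈ 55.11 m/s → 55 m/s.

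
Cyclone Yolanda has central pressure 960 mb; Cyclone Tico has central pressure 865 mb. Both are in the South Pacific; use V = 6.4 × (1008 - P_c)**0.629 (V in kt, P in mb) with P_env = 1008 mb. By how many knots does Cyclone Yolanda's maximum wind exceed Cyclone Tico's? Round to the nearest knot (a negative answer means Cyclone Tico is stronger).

-72 kt

Cyclone Yolanda: ΔP = 48; V ≈ 6.4 × 48^0.629 ≈ 73.06 kt.
Cyclone Tico: ΔP = 143; V ≈ 6.4 × 143^0.629 ≈ 145.17 kt.
Difference ≈ 73.06 − 145.17 = -72.11 → -72 kt.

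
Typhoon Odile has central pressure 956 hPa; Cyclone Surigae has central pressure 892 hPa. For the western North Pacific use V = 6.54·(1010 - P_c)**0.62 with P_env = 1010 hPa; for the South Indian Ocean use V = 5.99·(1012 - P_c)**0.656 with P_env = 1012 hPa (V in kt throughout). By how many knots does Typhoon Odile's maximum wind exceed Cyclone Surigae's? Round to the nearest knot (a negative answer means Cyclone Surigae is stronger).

-61 kt

Typhoon Odile: ΔP = 54; V ≈ 6.54 × 54^0.62 ≈ 77.56 kt.
Cyclone Surigae: ΔP = 120; V ≈ 5.99 × 120^0.656 ≈ 138.47 kt.
Difference ≈ 77.56 − 138.47 = -60.91 → -61 kt.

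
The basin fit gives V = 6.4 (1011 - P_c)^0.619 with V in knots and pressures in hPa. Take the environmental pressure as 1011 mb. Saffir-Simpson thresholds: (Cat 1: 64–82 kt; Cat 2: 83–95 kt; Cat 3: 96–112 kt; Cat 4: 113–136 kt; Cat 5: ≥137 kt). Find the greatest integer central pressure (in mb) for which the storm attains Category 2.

Category 2 begins at V = 83 kt.
Required ΔP = (83/6.4)^(1/0.619) = 12.969^1.616 ≈ 62.79 mb.
P_c ≤ 1011 − 62.79 = 948.21, so the highest integer P_c is 948 mb.

948 mb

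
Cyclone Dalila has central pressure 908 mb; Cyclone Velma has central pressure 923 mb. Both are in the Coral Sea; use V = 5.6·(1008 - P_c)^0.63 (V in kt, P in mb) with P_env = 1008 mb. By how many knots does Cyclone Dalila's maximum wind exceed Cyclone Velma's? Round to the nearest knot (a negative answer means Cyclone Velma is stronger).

10 kt

Cyclone Dalila: ΔP = 100; V ≈ 5.6 × 100^0.63 ≈ 101.90 kt.
Cyclone Velma: ΔP = 85; V ≈ 5.6 × 85^0.63 ≈ 91.99 kt.
Difference ≈ 101.90 − 91.99 = 9.91 → 10 kt.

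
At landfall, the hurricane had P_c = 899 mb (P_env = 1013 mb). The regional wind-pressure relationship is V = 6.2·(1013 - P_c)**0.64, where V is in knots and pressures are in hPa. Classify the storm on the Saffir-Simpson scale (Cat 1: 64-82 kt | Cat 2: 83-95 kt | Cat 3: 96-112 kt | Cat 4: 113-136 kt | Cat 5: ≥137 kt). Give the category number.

4

ΔP = 1013 − 899 = 114 mb.
V ≈ 6.2 × 114^0.64 = 6.2 × 20.72 ≈ 128 kt.
128 kt falls in the Category 4 band.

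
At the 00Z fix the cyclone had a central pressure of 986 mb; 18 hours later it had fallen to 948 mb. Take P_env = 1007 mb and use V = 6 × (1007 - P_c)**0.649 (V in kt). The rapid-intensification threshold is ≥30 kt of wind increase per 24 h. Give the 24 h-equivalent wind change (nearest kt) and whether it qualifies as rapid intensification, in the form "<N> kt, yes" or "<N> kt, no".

V₁: ΔP = 21, V ≈ 6 × 21^0.649 ≈ 43.28 kt.
V₂: ΔP = 59, V ≈ 6 × 59^0.649 ≈ 84.61 kt.
ΔV over 18 h = 41.33 kt → 24 h equivalent = 41.33 × 24/18 ≈ 55.11 kt.
55 kt ≥ 30 kt ⇒ rapid intensification.

55 kt, yes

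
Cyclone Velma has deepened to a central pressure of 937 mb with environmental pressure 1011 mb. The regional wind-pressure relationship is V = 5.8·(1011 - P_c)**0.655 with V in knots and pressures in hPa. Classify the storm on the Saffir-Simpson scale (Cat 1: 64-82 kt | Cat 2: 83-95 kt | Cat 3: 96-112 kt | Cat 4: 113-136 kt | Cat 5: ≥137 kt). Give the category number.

3

ΔP = 1011 − 937 = 74 mb.
V ≈ 5.8 × 74^0.655 = 5.8 × 16.76 ≈ 97 kt.
97 kt falls in the Category 3 band.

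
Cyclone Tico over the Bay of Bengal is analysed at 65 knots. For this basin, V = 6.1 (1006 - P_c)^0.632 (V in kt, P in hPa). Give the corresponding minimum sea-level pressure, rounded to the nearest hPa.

964 hPa

ΔP = (V / 6.1)^(1/0.632) = (65/6.1)^1.582.
65/6.1 = 10.656; 10.656^1.582 ≈ 42.26 hPa.
P_c = 1006 − 42.26 = 963.74 ≈ 964 hPa.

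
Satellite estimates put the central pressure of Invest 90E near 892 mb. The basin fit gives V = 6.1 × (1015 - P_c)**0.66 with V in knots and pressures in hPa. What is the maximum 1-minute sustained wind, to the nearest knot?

ΔP = 1015 − 892 = 123 mb.
123^0.66 ≈ 23.952.
V ≈ 6.1 × 23.952 ≈ 146.1 kt.

146 kt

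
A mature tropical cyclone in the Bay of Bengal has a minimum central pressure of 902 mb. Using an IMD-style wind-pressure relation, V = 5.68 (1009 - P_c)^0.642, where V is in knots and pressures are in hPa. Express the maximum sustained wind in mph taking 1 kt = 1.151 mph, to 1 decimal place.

131.3 mph

ΔP = 1009 − 902 = 107 mb.
V ≈ 5.68 × 107^0.642 = 5.68 × 20.085 ≈ 114.081 kt.
114.081 × 1.151 ≈ 131.31 mph → 131.3 mph.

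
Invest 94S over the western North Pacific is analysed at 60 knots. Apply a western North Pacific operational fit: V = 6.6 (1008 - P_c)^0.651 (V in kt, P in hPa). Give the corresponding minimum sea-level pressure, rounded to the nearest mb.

ΔP = (V / 6.6)^(1/0.651) = (60/6.6)^1.536.
60/6.6 = 9.091; 9.091^1.536 ≈ 29.68 mb.
P_c = 1008 − 29.68 = 978.32 ≈ 978 mb.

978 mb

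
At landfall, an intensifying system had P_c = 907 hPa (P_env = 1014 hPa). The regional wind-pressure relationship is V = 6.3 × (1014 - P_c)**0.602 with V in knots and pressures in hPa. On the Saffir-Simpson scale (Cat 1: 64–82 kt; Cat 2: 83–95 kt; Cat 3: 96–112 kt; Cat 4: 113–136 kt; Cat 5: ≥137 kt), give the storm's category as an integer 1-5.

ΔP = 1014 − 907 = 107 hPa.
V ≈ 6.3 × 107^0.602 = 6.3 × 16.66 ≈ 105 kt.
105 kt falls in the Category 3 band.

3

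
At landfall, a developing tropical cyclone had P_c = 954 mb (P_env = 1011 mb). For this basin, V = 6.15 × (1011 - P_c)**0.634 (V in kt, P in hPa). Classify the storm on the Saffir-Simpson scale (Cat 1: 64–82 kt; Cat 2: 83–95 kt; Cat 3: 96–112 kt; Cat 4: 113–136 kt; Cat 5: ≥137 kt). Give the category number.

1

ΔP = 1011 − 954 = 57 mb.
V ≈ 6.15 × 57^0.634 = 6.15 × 12.98 ≈ 80 kt.
80 kt falls in the Category 1 band.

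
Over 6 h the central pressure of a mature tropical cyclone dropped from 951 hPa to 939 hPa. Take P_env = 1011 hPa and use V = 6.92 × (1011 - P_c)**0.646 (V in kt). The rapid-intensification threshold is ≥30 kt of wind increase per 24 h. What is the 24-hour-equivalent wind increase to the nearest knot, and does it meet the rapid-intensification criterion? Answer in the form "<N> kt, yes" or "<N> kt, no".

49 kt, yes

V₁: ΔP = 60, V ≈ 6.92 × 60^0.646 ≈ 97.45 kt.
V₂: ΔP = 72, V ≈ 6.92 × 72^0.646 ≈ 109.63 kt.
ΔV over 6 h = 12.18 kt → 24 h equivalent = 12.18 × 24/6 ≈ 48.72 kt.
49 kt ≥ 30 kt ⇒ rapid intensification.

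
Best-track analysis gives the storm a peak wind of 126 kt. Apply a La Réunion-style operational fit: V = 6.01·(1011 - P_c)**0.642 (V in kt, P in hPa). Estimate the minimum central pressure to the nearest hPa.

897 hPa

ΔP = (V / 6.01)^(1/0.642) = (126/6.01)^1.558.
126/6.01 = 20.965; 20.965^1.558 ≈ 114.39 hPa.
P_c = 1011 − 114.39 = 896.61 ≈ 897 hPa.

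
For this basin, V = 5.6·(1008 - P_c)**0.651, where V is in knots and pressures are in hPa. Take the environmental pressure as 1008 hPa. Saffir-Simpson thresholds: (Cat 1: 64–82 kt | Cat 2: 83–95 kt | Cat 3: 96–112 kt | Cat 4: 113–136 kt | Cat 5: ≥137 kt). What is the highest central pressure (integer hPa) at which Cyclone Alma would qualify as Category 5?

Category 5 begins at V = 137 kt.
Required ΔP = (137/5.6)^(1/0.651) = 24.464^1.536 ≈ 135.81 hPa.
P_c ≤ 1008 − 135.81 = 872.19, so the highest integer P_c is 872 hPa.

872 hPa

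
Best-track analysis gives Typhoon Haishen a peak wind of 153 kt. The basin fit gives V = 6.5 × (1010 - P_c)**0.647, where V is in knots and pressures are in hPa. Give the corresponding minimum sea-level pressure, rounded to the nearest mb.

878 mb

ΔP = (V / 6.5)^(1/0.647) = (153/6.5)^1.546.
153/6.5 = 23.538; 23.538^1.546 ≈ 131.89 mb.
P_c = 1010 − 131.89 = 878.11 ≈ 878 mb.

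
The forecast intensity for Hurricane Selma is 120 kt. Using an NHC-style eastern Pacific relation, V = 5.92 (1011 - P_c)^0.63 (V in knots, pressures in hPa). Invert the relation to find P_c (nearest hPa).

892 hPa

ΔP = (V / 5.92)^(1/0.63) = (120/5.92)^1.587.
120/5.92 = 20.270; 20.270^1.587 ≈ 118.68 hPa.
P_c = 1011 − 118.68 = 892.32 ≈ 892 hPa.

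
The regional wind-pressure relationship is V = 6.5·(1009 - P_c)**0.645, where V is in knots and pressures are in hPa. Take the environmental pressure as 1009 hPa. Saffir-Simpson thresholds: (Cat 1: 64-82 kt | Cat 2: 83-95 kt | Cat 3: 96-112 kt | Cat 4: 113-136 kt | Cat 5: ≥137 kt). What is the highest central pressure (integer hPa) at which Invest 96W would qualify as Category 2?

Category 2 begins at V = 83 kt.
Required ΔP = (83/6.5)^(1/0.645) = 12.769^1.550 ≈ 51.88 hPa.
P_c ≤ 1009 − 51.88 = 957.12, so the highest integer P_c is 957 hPa.

957 hPa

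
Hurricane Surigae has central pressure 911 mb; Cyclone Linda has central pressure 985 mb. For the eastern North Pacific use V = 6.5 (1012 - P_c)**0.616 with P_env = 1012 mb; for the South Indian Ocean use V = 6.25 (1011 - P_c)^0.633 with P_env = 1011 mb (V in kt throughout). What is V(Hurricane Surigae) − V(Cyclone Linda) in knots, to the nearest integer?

62 kt

Hurricane Surigae: ΔP = 101; V ≈ 6.5 × 101^0.616 ≈ 111.58 kt.
Cyclone Linda: ΔP = 26; V ≈ 6.25 × 26^0.633 ≈ 49.15 kt.
Difference ≈ 111.58 − 49.15 = 62.43 → 62 kt.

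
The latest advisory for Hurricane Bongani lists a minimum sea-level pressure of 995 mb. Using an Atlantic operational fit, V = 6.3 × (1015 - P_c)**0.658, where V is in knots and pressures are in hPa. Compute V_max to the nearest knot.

ΔP = 1015 − 995 = 20 mb.
20^0.658 ≈ 7.179.
V ≈ 6.3 × 7.179 ≈ 45.2 kt.

45 kt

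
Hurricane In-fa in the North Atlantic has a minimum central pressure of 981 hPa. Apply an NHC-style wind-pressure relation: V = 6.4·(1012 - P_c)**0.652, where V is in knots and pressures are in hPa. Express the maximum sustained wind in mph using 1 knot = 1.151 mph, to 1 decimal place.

ΔP = 1012 − 981 = 31 hPa.
V ≈ 6.4 × 31^0.652 = 6.4 × 9.384 ≈ 60.055 kt.
60.055 × 1.151 ≈ 69.12 mph → 69.1 mph.

69.1 mph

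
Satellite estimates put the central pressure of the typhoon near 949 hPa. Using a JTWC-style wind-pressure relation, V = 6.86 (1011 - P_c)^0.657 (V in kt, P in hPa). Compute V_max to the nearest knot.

ΔP = 1011 − 949 = 62 hPa.
62^0.657 ≈ 15.052.
V ≈ 6.86 × 15.052 ≈ 103.3 kt.

103 kt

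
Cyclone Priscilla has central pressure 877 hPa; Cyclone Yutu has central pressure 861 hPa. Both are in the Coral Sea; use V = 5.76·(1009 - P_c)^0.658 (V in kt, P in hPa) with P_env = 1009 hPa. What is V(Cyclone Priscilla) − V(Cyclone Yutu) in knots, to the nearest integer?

-11 kt

Cyclone Priscilla: ΔP = 132; V ≈ 5.76 × 132^0.658 ≈ 143.14 kt.
Cyclone Yutu: ΔP = 148; V ≈ 5.76 × 148^0.658 ≈ 154.33 kt.
Difference ≈ 143.14 − 154.33 = -11.19 → -11 kt.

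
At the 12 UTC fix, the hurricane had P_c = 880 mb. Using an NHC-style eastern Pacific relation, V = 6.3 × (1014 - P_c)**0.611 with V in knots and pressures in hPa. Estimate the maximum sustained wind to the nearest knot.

126 kt

ΔP = 1014 − 880 = 134 mb.
134^0.611 ≈ 19.937.
V ≈ 6.3 × 19.937 ≈ 125.6 kt.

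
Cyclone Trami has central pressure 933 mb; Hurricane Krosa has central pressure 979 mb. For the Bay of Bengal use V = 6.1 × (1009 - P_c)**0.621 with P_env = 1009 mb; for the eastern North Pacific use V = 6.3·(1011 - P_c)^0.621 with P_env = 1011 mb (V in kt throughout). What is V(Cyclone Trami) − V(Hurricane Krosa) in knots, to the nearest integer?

Cyclone Trami: ΔP = 76; V ≈ 6.1 × 76^0.621 ≈ 89.81 kt.
Hurricane Krosa: ΔP = 32; V ≈ 6.3 × 32^0.621 ≈ 54.20 kt.
Difference ≈ 89.81 − 54.20 = 35.61 → 36 kt.

36 kt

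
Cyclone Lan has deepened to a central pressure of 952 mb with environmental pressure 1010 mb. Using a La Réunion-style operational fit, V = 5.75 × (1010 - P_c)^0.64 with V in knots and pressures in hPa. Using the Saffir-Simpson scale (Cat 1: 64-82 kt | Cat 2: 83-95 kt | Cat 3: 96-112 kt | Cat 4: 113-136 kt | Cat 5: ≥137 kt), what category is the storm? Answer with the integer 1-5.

1

ΔP = 1010 − 952 = 58 mb.
V ≈ 5.75 × 58^0.64 = 5.75 × 13.45 ≈ 77 kt.
77 kt falls in the Category 1 band.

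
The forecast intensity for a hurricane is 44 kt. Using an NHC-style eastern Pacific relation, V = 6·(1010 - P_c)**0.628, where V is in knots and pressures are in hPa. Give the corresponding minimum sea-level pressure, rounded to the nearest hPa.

986 hPa

ΔP = (V / 6)^(1/0.628) = (44/6)^1.592.
44/6 = 7.333; 7.333^1.592 ≈ 23.87 hPa.
P_c = 1010 − 23.87 = 986.13 ≈ 986 hPa.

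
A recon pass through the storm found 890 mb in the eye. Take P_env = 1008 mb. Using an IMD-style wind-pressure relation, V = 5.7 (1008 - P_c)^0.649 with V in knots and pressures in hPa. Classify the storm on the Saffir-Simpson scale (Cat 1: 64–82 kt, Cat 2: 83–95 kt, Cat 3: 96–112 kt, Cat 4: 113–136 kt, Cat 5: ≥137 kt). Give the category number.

ΔP = 1008 − 890 = 118 mb.
V ≈ 5.7 × 118^0.649 = 5.7 × 22.11 ≈ 126 kt.
126 kt falls in the Category 4 band.

4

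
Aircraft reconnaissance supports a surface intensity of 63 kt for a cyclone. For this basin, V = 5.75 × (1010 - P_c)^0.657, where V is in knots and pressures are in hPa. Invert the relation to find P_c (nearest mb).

972 mb

ΔP = (V / 5.75)^(1/0.657) = (63/5.75)^1.522.
63/5.75 = 10.957; 10.957^1.522 ≈ 38.23 mb.
P_c = 1010 − 38.23 = 971.77 ≈ 972 mb.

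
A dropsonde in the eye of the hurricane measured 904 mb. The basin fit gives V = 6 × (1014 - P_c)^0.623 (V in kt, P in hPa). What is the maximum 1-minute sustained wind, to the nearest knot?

112 kt

ΔP = 1014 − 904 = 110 mb.
110^0.623 ≈ 18.698.
V ≈ 6 × 18.698 ≈ 112.2 kt.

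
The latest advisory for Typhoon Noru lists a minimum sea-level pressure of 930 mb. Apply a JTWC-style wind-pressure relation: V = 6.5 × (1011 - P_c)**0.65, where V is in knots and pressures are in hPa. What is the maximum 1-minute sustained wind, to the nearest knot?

ΔP = 1011 − 930 = 81 mb.
81^0.65 ≈ 17.399.
V ≈ 6.5 × 17.399 ≈ 113.1 kt.

113 kt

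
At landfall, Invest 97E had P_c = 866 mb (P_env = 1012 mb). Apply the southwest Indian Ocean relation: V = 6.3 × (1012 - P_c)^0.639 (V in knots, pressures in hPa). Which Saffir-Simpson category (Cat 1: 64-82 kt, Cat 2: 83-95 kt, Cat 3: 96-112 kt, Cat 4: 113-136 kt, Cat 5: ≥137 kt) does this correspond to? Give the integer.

ΔP = 1012 − 866 = 146 mb.
V ≈ 6.3 × 146^0.639 = 6.3 × 24.16 ≈ 152 kt.
152 kt falls in the Category 5 band.

5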